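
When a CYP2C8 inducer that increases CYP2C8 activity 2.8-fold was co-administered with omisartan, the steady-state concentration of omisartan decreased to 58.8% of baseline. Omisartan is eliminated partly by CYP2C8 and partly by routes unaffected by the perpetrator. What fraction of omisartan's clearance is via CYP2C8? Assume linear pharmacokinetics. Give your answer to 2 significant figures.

0.39

CL'/CL = 1 / 0.588 = 1.701
2.8·fm + (1 − fm) = 1.701
fm = (1.701 − 1) / (2.8 − 1) = 0.39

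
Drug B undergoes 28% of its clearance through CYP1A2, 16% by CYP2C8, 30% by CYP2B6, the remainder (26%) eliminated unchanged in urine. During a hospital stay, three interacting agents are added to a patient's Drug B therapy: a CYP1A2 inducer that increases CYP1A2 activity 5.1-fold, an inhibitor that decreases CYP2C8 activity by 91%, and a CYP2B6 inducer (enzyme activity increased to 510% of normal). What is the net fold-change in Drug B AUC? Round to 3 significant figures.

0.309

CYP1A2: 0.28 × 5.1 = 1.428
CYP2C8: 0.16 × 0.09 = 0.0144
CYP2B6: 0.3 × 5.1 = 1.53
Other: 0.26 (unchanged)
CL_new/CL_old = 1.428 + 0.0144 + 1.53 + 0.26 = 3.2324.
Net AUC ratio = 1 / 3.2324 = 0.309.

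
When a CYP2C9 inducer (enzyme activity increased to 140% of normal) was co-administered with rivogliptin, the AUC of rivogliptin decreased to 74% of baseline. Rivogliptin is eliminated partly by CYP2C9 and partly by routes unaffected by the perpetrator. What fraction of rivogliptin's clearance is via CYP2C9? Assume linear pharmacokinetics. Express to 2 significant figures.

Call the CYP2C9 fraction fm. After the interaction, CL_new/CL_old = fm × 1.4 + (1 − fm).
AUC ratio = 1 / (new CL fraction), so new CL fraction = 1 / 0.740 = 1.351.
fm × 1.4 + 1 − fm = 1.351  ⇒  fm × (1.4 − 1) = 0.3514  ⇒  fm = 0.88.

0.88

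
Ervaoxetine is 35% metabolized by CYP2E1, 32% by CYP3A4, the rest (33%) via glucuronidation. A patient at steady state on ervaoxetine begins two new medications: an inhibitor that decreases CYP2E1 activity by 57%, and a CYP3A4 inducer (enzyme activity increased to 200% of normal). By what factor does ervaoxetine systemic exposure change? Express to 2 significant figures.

The CYP2E1 pathway (35% of clearance) is reduced to 0.43× activity: 0.35 × 0.43 = 0.1505.
The CYP3A4 pathway (32% of clearance) rises to 2× activity: 0.32 × 2 = 0.64.
Non-CYP routes (33%) are unchanged.
CL_new/CL_old = 0.1505 + 0.64 + 0.33 = 1.1205.
Net systemic exposure ratio = 1 / 1.1205 = 0.89.

0.89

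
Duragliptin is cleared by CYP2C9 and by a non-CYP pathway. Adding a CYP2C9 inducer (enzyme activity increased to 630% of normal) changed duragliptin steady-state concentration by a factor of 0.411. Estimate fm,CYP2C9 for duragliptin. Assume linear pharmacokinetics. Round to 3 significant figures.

CL'/CL = 1 / 0.411 = 2.433
6.3·fm + (1 − fm) = 2.433
fm = (2.433 − 1) / (6.3 − 1) = 0.270

0.270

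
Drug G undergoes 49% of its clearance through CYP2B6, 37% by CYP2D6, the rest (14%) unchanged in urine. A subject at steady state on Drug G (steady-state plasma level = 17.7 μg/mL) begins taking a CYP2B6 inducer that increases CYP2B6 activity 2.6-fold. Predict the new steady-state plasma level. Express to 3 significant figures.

9.92 μg/mL

The CYP2B6 pathway (49% of clearance) is boosted to 2.6× activity: 0.49 × 2.6 = 1.274.
CYP2D6 (37%) and the residual 14% are unaffected.
New clearance relative to baseline: 1.274 + 0.37 + 0.14 = 1.784.
Steady-state plasma level ∝ 1/CL, so new value = 17.7 / 1.784 = 9.92 μg/mL.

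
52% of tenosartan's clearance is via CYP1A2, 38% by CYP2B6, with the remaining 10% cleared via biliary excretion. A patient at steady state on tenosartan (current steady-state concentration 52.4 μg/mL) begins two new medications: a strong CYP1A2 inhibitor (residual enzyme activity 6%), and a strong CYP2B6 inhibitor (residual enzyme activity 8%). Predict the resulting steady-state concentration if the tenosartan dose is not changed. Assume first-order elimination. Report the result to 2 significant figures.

3.2 × 10² μg/mL

CYP1A2: 0.52 × 0.06 = 0.0312
CYP2B6: 0.38 × 0.08 = 0.0304
Other: 0.1 (unchanged)
Relative clearance = 0.0312 + 0.0304 + 0.1 = 0.1616.
New steady-state concentration = 52.4 / 0.1616 = 3.2 × 10² μg/mL (concentration scales inversely with clearance).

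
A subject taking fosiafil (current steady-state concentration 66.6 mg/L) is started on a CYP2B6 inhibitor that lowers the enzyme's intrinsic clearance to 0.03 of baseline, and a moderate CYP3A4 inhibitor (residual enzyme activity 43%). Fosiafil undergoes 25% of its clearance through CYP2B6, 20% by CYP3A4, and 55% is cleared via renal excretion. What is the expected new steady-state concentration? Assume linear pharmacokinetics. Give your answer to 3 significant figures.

The CYP2B6 pathway (25% of clearance) falls to 0.03× activity: 0.25 × 0.03 = 0.0075.
The CYP3A4 pathway (20% of clearance) falls to 0.43× activity: 0.2 × 0.43 = 0.086.
Non-CYP routes (55%) are unchanged.
CL_new/CL_old = 0.0075 + 0.086 + 0.55 = 0.6435.
Steady-state concentration ∝ 1/CL: new value = 66.6 / 0.6435 = 103 mg/L.

103 mg/L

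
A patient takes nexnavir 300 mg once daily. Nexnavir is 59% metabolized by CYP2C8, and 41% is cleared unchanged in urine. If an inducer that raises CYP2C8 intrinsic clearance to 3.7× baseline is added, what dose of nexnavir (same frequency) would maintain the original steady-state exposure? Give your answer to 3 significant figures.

The CYP2C8 pathway (59% of clearance) rises to 3.7× activity: 0.59 × 3.7 = 2.183.
Non-CYP routes (41%) are unchanged.
CL_new/CL_old = 2.183 + 0.41 = 2.593.
To maintain the same steady-state level, dose must scale with clearance: new dose = 300 × 2.593 = 778 mg.

778 mg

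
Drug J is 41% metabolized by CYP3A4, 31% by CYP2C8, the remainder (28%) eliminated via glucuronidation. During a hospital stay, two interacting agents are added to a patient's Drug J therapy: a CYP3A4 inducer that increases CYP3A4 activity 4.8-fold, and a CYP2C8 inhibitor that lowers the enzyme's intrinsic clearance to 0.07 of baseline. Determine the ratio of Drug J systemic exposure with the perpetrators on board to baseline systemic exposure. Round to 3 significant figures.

0.441

The CYP3A4 pathway (41% of clearance) increases to 4.8× activity: 0.41 × 4.8 = 1.968.
The CYP2C8 pathway (31% of clearance) drops to 0.07× activity: 0.31 × 0.07 = 0.0217.
Non-CYP routes (28%) are unchanged.
CL_new/CL_old = 1.968 + 0.0217 + 0.28 = 2.2697.
Net systemic exposure ratio = 1 / 2.2697 = 0.441.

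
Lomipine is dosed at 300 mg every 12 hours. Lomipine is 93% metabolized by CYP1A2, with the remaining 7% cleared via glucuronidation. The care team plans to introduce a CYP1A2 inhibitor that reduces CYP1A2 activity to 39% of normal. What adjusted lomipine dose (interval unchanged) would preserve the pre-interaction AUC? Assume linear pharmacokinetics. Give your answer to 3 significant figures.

The CYP1A2 pathway (93% of clearance) is reduced to 0.39× activity: 0.93 × 0.39 = 0.3627.
The remaining 7% of clearance is unaffected.
New clearance relative to baseline: 0.3627 + 0.07 = 0.4327.
Css,avg = (dose rate)/CL, so holding Css fixed requires dose ∝ CL: 300 × 0.4327 = 130 mg.

130 mg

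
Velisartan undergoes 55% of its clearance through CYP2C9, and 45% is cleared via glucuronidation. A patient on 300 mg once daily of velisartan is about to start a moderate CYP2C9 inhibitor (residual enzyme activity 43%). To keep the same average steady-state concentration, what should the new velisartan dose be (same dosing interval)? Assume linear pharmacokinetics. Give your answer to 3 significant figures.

CYP2C9: 0.55 × 0.43 = 0.2365
Other: 0.45 (unchanged)
Relative clearance = 0.2365 + 0.45 = 0.6865.
To maintain the same steady-state level, dose must scale with clearance: new dose = 300 × 0.6865 = 206 mg.

206 mg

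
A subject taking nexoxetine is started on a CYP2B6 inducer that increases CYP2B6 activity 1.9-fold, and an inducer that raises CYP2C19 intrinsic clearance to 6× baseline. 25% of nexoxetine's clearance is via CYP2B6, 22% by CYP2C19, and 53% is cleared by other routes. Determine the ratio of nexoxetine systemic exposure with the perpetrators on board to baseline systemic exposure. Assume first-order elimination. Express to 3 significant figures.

0.430

CYP2B6: 0.25 × 1.9 = 0.475
CYP2C19: 0.22 × 6 = 1.32
Other: 0.53 (unchanged)
Relative clearance = 0.475 + 1.32 + 0.53 = 2.325.
Net systemic exposure ratio = 1 / 2.325 = 0.430.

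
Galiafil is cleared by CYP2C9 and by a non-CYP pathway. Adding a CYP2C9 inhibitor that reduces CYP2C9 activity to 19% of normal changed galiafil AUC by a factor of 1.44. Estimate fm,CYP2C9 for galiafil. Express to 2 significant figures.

0.38

Write x for the fraction cleared via CYP2C9. The observed AUC change means clearance fell to 1/1.44 = 0.6944 of baseline.
Only the CYP2C9 route changed, so 0.6944 = x·0.19 + (1 − x), giving x = 0.38.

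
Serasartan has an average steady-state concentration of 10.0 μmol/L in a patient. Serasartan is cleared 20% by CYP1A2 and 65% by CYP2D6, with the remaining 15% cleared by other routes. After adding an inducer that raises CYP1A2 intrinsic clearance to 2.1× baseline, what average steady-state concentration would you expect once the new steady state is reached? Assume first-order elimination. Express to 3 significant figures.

8.20 μmol/L

The CYP1A2 pathway (20% of clearance) is boosted to 2.1× activity: 0.2 × 2.1 = 0.42.
CYP2D6 (65%) and the residual 15% are unaffected.
Relative clearance = 0.42 + 0.65 + 0.15 = 1.22.
New average steady-state concentration = baseline ÷ relative clearance = 10.0 / 1.22 = 8.20 μmol/L.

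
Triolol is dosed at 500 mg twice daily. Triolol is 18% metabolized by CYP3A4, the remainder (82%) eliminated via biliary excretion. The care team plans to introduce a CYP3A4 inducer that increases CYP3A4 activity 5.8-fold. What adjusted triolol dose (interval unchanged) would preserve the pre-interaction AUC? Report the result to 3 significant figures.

932 mg

The CYP3A4 pathway (18% of clearance) rises to 5.8× activity: 0.18 × 5.8 = 1.044.
The remaining 82% of clearance is unaffected.
Relative clearance = 1.044 + 0.82 = 1.864.
Css,avg = (dose rate)/CL, so holding Css fixed requires dose ∝ CL: 500 × 1.864 = 932 mg.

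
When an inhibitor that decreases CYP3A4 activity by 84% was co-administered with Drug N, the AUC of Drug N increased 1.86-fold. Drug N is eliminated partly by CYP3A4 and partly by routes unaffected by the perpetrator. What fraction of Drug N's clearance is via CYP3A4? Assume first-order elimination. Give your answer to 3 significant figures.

0.550

CL'/CL = 1 / 1.86 = 0.5376
0.16·fm + (1 − fm) = 0.5376
fm = (0.5376 − 1) / (0.16 − 1) = 0.550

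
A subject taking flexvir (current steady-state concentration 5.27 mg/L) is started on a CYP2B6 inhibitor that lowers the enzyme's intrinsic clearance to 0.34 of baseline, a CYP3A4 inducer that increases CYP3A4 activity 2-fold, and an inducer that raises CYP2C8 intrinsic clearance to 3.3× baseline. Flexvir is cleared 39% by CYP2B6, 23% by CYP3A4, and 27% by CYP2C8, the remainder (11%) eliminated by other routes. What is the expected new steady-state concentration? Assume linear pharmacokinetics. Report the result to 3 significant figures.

CYP2B6: 0.39 × 0.34 = 0.1326
CYP3A4: 0.23 × 2 = 0.46
CYP2C8: 0.27 × 3.3 = 0.891
Other: 0.11 (unchanged)
CL_new/CL_old = 0.1326 + 0.46 + 0.891 + 0.11 = 1.5936.
New steady-state concentration = 5.27 / 1.5936 = 3.31 mg/L (concentration scales inversely with clearance).

3.31 mg/L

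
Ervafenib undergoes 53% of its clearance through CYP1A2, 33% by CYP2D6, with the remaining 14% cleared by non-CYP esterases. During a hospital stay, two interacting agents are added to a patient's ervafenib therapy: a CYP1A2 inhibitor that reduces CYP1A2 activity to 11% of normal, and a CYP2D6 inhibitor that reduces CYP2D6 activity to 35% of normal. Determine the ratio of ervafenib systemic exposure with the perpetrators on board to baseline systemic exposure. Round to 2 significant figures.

The CYP1A2 pathway (53% of clearance) falls to 0.11× activity: 0.53 × 0.11 = 0.0583.
The CYP2D6 pathway (33% of clearance) drops to 0.35× activity: 0.33 × 0.35 = 0.1155.
Non-CYP routes (14%) are unchanged.
New clearance relative to baseline: 0.0583 + 0.1155 + 0.14 = 0.3138.
Because systemic exposure varies inversely with clearance, the combined effect is 1 / 0.3138 = 3.2.

3.2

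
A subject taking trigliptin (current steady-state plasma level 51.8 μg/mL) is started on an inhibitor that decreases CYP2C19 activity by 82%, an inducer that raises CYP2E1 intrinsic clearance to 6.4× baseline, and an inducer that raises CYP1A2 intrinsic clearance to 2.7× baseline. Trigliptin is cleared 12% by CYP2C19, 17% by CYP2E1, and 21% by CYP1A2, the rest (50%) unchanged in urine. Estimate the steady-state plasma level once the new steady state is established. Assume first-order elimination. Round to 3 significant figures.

23.8 μg/mL

The CYP2C19 pathway (12% of clearance) is reduced to 0.18× activity: 0.12 × 0.18 = 0.0216.
The CYP2E1 pathway (17% of clearance) rises to 6.4× activity: 0.17 × 6.4 = 1.088.
The CYP1A2 pathway (21% of clearance) increases to 2.7× activity: 0.21 × 2.7 = 0.567.
Non-CYP routes (50%) are unchanged.
Relative clearance = 0.0216 + 1.088 + 0.567 + 0.5 = 2.1766.
Steady-state plasma level ∝ 1/CL: new value = 51.8 / 2.1766 = 23.8 μg/mL.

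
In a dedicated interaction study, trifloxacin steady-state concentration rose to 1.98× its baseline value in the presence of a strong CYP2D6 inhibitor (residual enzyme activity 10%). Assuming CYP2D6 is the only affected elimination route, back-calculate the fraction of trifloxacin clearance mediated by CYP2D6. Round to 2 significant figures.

Write x for the fraction cleared via CYP2D6. The observed steady-state concentration change means clearance fell to 1/1.98 = 0.5051 of baseline.
Only the CYP2D6 route changed, so 0.5051 = x·0.1 + (1 − x), giving x = 0.55.

0.55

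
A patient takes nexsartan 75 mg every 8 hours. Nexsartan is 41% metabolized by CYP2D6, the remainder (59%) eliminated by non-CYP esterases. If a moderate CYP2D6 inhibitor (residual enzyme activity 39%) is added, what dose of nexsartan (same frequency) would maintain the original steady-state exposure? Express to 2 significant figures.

The CYP2D6 pathway (41% of clearance) falls to 0.39× activity: 0.41 × 0.39 = 0.1599.
The remaining 59% of clearance is unaffected.
Relative clearance = 0.1599 + 0.59 = 0.7499.
Exposure is unchanged when dose changes in proportion to clearance. New dose = 75 mg × 0.7499 = 56 mg.

56 mg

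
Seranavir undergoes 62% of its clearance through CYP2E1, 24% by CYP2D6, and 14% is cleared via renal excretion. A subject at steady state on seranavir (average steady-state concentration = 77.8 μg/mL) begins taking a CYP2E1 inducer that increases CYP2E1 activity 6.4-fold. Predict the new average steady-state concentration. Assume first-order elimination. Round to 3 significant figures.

The CYP2E1 pathway (62% of clearance) increases to 6.4× activity: 0.62 × 6.4 = 3.968.
CYP2D6 (24%) and the residual 14% are unaffected.
CL_new/CL_old = 3.968 + 0.24 + 0.14 = 4.348.
Average steady-state concentration ∝ 1/CL, so new value = 77.8 / 4.348 = 17.9 μg/mL.

17.9 μg/mL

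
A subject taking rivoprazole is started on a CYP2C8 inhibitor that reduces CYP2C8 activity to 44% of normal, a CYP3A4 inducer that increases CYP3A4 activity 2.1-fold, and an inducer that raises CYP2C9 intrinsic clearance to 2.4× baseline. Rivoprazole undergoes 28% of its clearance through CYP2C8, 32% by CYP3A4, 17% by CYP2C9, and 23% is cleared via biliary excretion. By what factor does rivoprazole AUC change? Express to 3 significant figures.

The CYP2C8 pathway (28% of clearance) is reduced to 0.44× activity: 0.28 × 0.44 = 0.1232.
The CYP3A4 pathway (32% of clearance) rises to 2.1× activity: 0.32 × 2.1 = 0.672.
The CYP2C9 pathway (17% of clearance) is boosted to 2.4× activity: 0.17 × 2.4 = 0.408.
Non-CYP routes (23%) are unchanged.
New clearance relative to baseline: 0.1232 + 0.672 + 0.408 + 0.23 = 1.4332.
Because AUC varies inversely with clearance, the combined effect is 1 / 1.4332 = 0.698.

0.698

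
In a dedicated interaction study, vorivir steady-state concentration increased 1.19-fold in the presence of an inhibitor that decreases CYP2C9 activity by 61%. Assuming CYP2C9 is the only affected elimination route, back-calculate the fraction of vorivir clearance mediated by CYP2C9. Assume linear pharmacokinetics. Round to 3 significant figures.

CL'/CL = 1 / 1.19 = 0.8403
0.39·fm + (1 − fm) = 0.8403
fm = (0.8403 − 1) / (0.39 − 1) = 0.262

0.262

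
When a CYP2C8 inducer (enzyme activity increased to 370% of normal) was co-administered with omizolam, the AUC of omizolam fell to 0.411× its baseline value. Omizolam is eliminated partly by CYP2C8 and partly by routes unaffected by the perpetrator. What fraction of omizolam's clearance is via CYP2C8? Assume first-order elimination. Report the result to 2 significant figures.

0.53

Write x for the fraction cleared via CYP2C8. The observed AUC change means clearance rose to 1/0.411 = 2.433 of baseline.
Setting x·3.7 + (1 − x) = 2.433 and solving: x = (2.433 − 1)/(3.7 − 1) = 0.53.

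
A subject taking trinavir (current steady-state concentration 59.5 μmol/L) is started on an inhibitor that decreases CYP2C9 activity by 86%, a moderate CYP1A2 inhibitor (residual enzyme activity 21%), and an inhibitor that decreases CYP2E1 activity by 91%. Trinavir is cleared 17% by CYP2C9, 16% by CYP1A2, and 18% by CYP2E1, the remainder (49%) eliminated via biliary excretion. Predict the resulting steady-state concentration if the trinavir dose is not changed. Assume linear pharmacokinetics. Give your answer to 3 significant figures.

CYP2C9: 0.17 × 0.14 = 0.0238
CYP1A2: 0.16 × 0.21 = 0.0336
CYP2E1: 0.18 × 0.09 = 0.0162
Other: 0.49 (unchanged)
New clearance relative to baseline: 0.0238 + 0.0336 + 0.0162 + 0.49 = 0.5636.
Steady-state concentration ∝ 1/CL: new value = 59.5 / 0.5636 = 106 μmol/L.

106 μmol/L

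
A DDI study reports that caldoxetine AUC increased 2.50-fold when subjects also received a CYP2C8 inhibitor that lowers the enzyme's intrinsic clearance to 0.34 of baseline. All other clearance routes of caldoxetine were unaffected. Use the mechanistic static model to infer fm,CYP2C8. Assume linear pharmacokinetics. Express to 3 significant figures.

Call the CYP2C8 fraction fm. After the interaction, CL_new/CL_old = fm × 0.34 + (1 − fm).
AUC ratio = 1 / (new CL fraction), so new CL fraction = 1 / 2.50 = 0.4.
fm × 0.34 + 1 − fm = 0.4  ⇒  fm × (0.34 − 1) = −0.6  ⇒  fm = 0.909.

0.909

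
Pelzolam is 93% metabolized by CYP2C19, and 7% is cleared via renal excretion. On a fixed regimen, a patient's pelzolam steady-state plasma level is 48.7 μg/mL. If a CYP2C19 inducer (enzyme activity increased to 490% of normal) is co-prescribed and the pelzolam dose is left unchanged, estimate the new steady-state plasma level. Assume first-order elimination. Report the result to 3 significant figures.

10.5 μg/mL

The CYP2C19 pathway (93% of clearance) increases to 4.9× activity: 0.93 × 4.9 = 4.557.
Non-CYP routes (7%) are unchanged.
New clearance relative to baseline: 4.557 + 0.07 = 4.627.
New steady-state plasma level = baseline ÷ relative clearance = 48.7 / 4.627 = 10.5 μg/mL.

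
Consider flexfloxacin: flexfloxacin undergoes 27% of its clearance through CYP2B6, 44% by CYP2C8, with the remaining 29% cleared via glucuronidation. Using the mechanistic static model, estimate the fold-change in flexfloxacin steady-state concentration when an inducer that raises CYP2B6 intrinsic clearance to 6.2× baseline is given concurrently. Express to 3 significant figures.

0.416

The CYP2B6 pathway (27% of clearance) rises to 6.2× activity: 0.27 × 6.2 = 1.674.
CYP2C8 (44%) and the residual 29% are unaffected.
New clearance relative to baseline: 1.674 + 0.44 + 0.29 = 2.404.
Steady-state concentration ratio = CL_old/CL_new = 1 / 2.404 = 0.416.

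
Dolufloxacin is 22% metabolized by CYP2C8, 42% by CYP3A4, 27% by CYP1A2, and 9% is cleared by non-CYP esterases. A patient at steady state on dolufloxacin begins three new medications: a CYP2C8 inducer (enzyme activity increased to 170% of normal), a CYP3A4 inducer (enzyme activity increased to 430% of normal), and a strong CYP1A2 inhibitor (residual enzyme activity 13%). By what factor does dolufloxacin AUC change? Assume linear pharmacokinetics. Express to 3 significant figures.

0.434

The CYP2C8 pathway (22% of clearance) is boosted to 1.7× activity: 0.22 × 1.7 = 0.374.
The CYP3A4 pathway (42% of clearance) increases to 4.3× activity: 0.42 × 4.3 = 1.806.
The CYP1A2 pathway (27% of clearance) falls to 0.13× activity: 0.27 × 0.13 = 0.0351.
Non-CYP routes (9%) are unchanged.
CL_new/CL_old = 0.374 + 1.806 + 0.0351 + 0.09 = 2.3051.
Net AUC ratio = 1 / 2.3051 = 0.434.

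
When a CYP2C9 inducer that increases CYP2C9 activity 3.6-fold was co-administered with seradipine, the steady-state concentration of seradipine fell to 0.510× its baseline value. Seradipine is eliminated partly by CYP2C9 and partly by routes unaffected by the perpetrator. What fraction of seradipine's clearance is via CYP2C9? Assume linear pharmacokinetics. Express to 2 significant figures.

Write x for the fraction cleared via CYP2C9. The observed steady-state concentration change means clearance rose to 1/0.510 = 1.961 of baseline.
Setting x·3.6 + (1 − x) = 1.961 and solving: x = (1.961 − 1)/(3.6 − 1) = 0.37.

0.37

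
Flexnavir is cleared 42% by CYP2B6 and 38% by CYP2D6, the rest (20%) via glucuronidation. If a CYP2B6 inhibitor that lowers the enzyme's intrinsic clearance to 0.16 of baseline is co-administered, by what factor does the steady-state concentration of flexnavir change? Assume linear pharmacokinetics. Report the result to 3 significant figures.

1.55

CYP2B6: 0.42 × 0.16 = 0.0672
CYP2D6: 0.38 (unchanged)
Other: 0.2 (unchanged)
Relative clearance = 0.0672 + 0.38 + 0.2 = 0.6472.
Steady-state concentration ratio = CL_old/CL_new = 1 / 0.6472 = 1.55.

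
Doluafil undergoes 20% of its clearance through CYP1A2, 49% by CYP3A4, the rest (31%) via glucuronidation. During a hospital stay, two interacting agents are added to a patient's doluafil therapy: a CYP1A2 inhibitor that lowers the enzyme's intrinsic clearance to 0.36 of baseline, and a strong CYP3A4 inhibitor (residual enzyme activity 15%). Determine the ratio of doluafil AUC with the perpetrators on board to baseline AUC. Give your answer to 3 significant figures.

2.20

CYP1A2: 0.2 × 0.36 = 0.072
CYP3A4: 0.49 × 0.15 = 0.0735
Other: 0.31 (unchanged)
Relative clearance = 0.072 + 0.0735 + 0.31 = 0.4555.
Net AUC ratio = 1 / 0.4555 = 2.20.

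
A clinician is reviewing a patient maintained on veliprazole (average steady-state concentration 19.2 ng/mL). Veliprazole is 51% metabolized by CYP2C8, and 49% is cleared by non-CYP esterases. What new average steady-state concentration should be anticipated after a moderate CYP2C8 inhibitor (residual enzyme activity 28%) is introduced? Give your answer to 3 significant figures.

30.3 ng/mL

The CYP2C8 pathway (51% of clearance) falls to 0.28× activity: 0.51 × 0.28 = 0.1428.
The remaining 49% of clearance is unaffected.
New clearance relative to baseline: 0.1428 + 0.49 = 0.6328.
With dosing unchanged, average steady-state concentration scales as 1/CL: 19.2 / 0.6328 = 30.3 ng/mL.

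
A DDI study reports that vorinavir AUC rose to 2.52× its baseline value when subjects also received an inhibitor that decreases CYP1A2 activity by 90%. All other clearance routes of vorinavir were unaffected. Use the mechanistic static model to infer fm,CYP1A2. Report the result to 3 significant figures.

0.670

CL'/CL = 1 / 2.52 = 0.3968
0.1·fm + (1 − fm) = 0.3968
fm = (0.3968 − 1) / (0.1 − 1) = 0.670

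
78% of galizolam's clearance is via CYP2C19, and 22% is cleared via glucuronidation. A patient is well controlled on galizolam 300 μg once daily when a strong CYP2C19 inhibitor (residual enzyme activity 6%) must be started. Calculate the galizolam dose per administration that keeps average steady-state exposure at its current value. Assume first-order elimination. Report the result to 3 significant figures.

CYP2C19: 0.78 × 0.06 = 0.0468
Other: 0.22 (unchanged)
New clearance relative to baseline: 0.0468 + 0.22 = 0.2668.
Exposure is unchanged when dose changes in proportion to clearance. New dose = 300 μg × 0.2668 = 80.0 μg.

80.0 μg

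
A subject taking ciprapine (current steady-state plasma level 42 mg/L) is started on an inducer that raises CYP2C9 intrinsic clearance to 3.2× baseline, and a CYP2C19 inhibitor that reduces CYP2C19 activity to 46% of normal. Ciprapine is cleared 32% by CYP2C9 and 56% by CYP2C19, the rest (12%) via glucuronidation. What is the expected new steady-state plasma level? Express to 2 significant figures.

CYP2C9: 0.32 × 3.2 = 1.024
CYP2C19: 0.56 × 0.46 = 0.2576
Other: 0.12 (unchanged)
New clearance relative to baseline: 1.024 + 0.2576 + 0.12 = 1.4016.
New steady-state plasma level = 42 / 1.4016 = 30 mg/L (concentration scales inversely with clearance).

30 mg/L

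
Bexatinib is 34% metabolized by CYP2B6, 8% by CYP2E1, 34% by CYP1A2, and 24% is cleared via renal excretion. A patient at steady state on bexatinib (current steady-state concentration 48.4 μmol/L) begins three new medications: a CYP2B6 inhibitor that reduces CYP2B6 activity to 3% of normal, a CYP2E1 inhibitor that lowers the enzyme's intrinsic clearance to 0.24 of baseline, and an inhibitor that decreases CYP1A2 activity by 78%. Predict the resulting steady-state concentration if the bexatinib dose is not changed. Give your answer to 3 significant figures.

141 μmol/L

The CYP2B6 pathway (34% of clearance) drops to 0.03× activity: 0.34 × 0.03 = 0.0102.
The CYP2E1 pathway (8% of clearance) is reduced to 0.24× activity: 0.08 × 0.24 = 0.0192.
The CYP1A2 pathway (34% of clearance) drops to 0.22× activity: 0.34 × 0.22 = 0.0748.
Non-CYP routes (24%) are unchanged.
CL_new/CL_old = 0.0102 + 0.0192 + 0.0748 + 0.24 = 0.3442.
Steady-state concentration ∝ 1/CL: new value = 48.4 / 0.3442 = 141 μmol/L.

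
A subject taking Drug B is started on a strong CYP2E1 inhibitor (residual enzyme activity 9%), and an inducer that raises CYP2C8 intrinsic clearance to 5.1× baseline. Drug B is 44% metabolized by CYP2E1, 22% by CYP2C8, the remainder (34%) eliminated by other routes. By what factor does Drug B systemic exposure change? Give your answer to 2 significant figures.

The CYP2E1 pathway (44% of clearance) drops to 0.09× activity: 0.44 × 0.09 = 0.0396.
The CYP2C8 pathway (22% of clearance) increases to 5.1× activity: 0.22 × 5.1 = 1.122.
Non-CYP routes (34%) are unchanged.
New clearance relative to baseline: 0.0396 + 1.122 + 0.34 = 1.5016.
Because systemic exposure varies inversely with clearance, the combined effect is 1 / 1.5016 = 0.67.

0.67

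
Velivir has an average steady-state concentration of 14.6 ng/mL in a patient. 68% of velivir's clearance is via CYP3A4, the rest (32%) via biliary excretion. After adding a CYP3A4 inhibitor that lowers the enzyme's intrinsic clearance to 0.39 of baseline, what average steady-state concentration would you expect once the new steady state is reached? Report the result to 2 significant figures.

The CYP3A4 pathway (68% of clearance) is reduced to 0.39× activity: 0.68 × 0.39 = 0.2652.
Non-CYP routes (32%) are unchanged.
CL_new/CL_old = 0.2652 + 0.32 = 0.5852.
Average steady-state concentration ∝ 1/CL, so new value = 14.6 / 0.5852 = 25 ng/mL.

25 ng/mL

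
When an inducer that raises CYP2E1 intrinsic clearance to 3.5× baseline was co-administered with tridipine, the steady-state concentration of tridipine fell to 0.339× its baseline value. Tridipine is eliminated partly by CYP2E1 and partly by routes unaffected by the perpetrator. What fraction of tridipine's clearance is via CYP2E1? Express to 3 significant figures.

0.780

Write x for the fraction cleared via CYP2E1. The observed steady-state concentration change means clearance rose to 1/0.339 = 2.95 of baseline.
Setting x·3.5 + (1 − x) = 2.95 and solving: x = (2.95 − 1)/(3.5 − 1) = 0.780.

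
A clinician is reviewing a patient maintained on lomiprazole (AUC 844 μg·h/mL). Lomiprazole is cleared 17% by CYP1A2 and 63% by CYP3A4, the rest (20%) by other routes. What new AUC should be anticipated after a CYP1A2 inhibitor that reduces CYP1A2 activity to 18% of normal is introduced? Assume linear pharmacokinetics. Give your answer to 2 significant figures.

The CYP1A2 pathway (17% of clearance) falls to 0.18× activity: 0.17 × 0.18 = 0.0306.
CYP3A4 (63%) and the residual 20% are unaffected.
New clearance relative to baseline: 0.0306 + 0.63 + 0.2 = 0.8606.
AUC ∝ 1/CL, so new value = 844 / 0.8606 = 9.8 × 10² μg·h/mL.

9.8 × 10² μg·h/mL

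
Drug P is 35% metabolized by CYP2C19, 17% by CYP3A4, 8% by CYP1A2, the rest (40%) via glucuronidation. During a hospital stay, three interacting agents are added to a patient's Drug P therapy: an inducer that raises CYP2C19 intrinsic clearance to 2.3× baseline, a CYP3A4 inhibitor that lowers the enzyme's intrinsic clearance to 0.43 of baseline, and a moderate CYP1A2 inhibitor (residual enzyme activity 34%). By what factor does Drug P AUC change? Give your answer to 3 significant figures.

0.766

The CYP2C19 pathway (35% of clearance) is boosted to 2.3× activity: 0.35 × 2.3 = 0.805.
The CYP3A4 pathway (17% of clearance) is reduced to 0.43× activity: 0.17 × 0.43 = 0.0731.
The CYP1A2 pathway (8% of clearance) is reduced to 0.34× activity: 0.08 × 0.34 = 0.0272.
Non-CYP routes (40%) are unchanged.
New clearance relative to baseline: 0.805 + 0.0731 + 0.0272 + 0.4 = 1.3053.
Net AUC ratio = 1 / 1.3053 = 0.766.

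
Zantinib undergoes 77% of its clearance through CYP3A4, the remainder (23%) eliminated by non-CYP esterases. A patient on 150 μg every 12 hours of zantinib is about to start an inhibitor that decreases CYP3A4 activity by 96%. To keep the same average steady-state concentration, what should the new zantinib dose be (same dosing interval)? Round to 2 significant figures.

39 μg

The CYP3A4 pathway (77% of clearance) drops to 0.04× activity: 0.77 × 0.04 = 0.0308.
The remaining 23% of clearance is unaffected.
New clearance relative to baseline: 0.0308 + 0.23 = 0.2608.
Exposure is unchanged when dose changes in proportion to clearance. New dose = 150 μg × 0.2608 = 39 μg.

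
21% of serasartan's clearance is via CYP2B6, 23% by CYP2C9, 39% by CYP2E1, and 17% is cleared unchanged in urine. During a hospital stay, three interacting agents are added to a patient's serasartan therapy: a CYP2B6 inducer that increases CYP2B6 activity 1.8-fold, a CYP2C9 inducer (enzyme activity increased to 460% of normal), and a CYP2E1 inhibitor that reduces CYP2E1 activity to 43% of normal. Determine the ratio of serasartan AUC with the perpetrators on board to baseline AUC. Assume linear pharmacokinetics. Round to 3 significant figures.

0.564

The CYP2B6 pathway (21% of clearance) increases to 1.8× activity: 0.21 × 1.8 = 0.378.
The CYP2C9 pathway (23% of clearance) is boosted to 4.6× activity: 0.23 × 4.6 = 1.058.
The CYP2E1 pathway (39% of clearance) drops to 0.43× activity: 0.39 × 0.43 = 0.1677.
Non-CYP routes (17%) are unchanged.
Relative clearance = 0.378 + 1.058 + 0.1677 + 0.17 = 1.7737.
Net AUC ratio = 1 / 1.7737 = 0.564.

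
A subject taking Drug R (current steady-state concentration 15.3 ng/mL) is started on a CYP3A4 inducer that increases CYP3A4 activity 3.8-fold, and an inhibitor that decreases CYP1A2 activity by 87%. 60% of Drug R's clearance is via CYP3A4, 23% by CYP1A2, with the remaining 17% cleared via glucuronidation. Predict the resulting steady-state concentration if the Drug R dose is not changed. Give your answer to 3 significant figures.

6.17 ng/mL

CYP3A4: 0.6 × 3.8 = 2.28
CYP1A2: 0.23 × 0.13 = 0.0299
Other: 0.17 (unchanged)
New clearance relative to baseline: 2.28 + 0.0299 + 0.17 = 2.4799.
Dividing the baseline by the relative clearance: 15.3 / 2.4799 = 6.17 ng/mL.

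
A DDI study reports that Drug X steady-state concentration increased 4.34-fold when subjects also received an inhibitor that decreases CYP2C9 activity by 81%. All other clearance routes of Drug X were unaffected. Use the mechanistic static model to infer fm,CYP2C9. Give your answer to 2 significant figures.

0.95

CL'/CL = 1 / 4.34 = 0.2304
0.19·fm + (1 − fm) = 0.2304
fm = (0.2304 − 1) / (0.19 − 1) = 0.95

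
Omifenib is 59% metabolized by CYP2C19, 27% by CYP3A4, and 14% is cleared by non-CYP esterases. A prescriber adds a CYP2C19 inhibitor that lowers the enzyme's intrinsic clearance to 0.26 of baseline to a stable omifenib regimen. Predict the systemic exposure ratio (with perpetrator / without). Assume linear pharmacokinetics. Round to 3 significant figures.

CYP2C19: 0.59 × 0.26 = 0.1534
CYP3A4: 0.27 (unchanged)
Other: 0.14 (unchanged)
Relative clearance = 0.1534 + 0.27 + 0.14 = 0.5634.
Systemic exposure is inversely proportional to clearance, so the fold-change is 1 / 0.5634 = 1.77.

1.77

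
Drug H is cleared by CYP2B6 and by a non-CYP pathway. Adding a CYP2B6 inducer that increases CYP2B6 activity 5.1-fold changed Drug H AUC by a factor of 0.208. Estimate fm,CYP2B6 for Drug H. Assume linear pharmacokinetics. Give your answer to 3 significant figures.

0.929

Call the CYP2B6 fraction fm. After the interaction, CL_new/CL_old = fm × 5.1 + (1 − fm).
AUC ratio = 1 / (new CL fraction), so new CL fraction = 1 / 0.208 = 4.808.
fm × 5.1 + 1 − fm = 4.808  ⇒  fm × (5.1 − 1) = 3.808  ⇒  fm = 0.929.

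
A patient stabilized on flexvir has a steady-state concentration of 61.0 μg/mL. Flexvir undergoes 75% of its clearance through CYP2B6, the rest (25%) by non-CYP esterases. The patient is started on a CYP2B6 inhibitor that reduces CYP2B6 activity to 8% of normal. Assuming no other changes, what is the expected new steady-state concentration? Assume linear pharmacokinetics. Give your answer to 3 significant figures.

197 μg/mL

The CYP2B6 pathway (75% of clearance) falls to 0.08× activity: 0.75 × 0.08 = 0.06.
Non-CYP routes (25%) are unchanged.
Relative clearance = 0.06 + 0.25 = 0.31.
With dosing unchanged, steady-state concentration scales as 1/CL: 61.0 / 0.31 = 197 μg/mL.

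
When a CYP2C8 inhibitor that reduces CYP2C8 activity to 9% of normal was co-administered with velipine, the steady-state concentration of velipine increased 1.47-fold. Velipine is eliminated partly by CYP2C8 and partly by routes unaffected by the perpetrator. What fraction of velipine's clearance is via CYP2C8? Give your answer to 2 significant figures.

0.35

CL'/CL = 1 / 1.47 = 0.6803
0.09·fm + (1 − fm) = 0.6803
fm = (0.6803 − 1) / (0.09 − 1) = 0.35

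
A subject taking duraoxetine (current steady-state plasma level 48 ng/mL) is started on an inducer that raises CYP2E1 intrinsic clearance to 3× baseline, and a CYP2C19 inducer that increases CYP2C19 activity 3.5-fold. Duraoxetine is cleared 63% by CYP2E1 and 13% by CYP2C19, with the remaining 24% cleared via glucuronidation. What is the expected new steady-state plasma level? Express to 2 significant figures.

19 ng/mL

The CYP2E1 pathway (63% of clearance) is boosted to 3× activity: 0.63 × 3 = 1.89.
The CYP2C19 pathway (13% of clearance) is boosted to 3.5× activity: 0.13 × 3.5 = 0.455.
The remaining 24% of clearance is unaffected.
CL_new/CL_old = 1.89 + 0.455 + 0.24 = 2.585.
Steady-state plasma level ∝ 1/CL: new value = 48 / 2.585 = 19 ng/mL.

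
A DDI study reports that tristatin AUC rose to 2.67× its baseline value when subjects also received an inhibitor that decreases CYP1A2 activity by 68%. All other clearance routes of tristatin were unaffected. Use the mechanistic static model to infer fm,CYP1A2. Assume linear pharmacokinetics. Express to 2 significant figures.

0.92

Let x = fm,CYP1A2. Because AUC ∝ 1/CL, relative clearance fell to 1/2.67 = 0.3745.
Only the CYP1A2 route changed, so 0.3745 = x·0.32 + (1 − x), giving x = 0.92.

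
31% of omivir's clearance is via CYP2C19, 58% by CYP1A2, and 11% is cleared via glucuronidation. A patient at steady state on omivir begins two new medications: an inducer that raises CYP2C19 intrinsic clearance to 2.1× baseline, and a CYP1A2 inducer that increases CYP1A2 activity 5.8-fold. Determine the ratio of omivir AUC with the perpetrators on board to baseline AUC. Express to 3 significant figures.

The CYP2C19 pathway (31% of clearance) rises to 2.1× activity: 0.31 × 2.1 = 0.651.
The CYP1A2 pathway (58% of clearance) is boosted to 5.8× activity: 0.58 × 5.8 = 3.364.
Non-CYP routes (11%) are unchanged.
CL_new/CL_old = 0.651 + 3.364 + 0.11 = 4.125.
Because AUC varies inversely with clearance, the combined effect is 1 / 4.125 = 0.242.

0.242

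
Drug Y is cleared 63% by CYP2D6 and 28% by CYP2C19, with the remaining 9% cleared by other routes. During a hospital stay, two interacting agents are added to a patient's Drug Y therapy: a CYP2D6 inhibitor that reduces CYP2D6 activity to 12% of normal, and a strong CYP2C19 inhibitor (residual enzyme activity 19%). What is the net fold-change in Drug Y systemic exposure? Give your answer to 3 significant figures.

CYP2D6: 0.63 × 0.12 = 0.0756
CYP2C19: 0.28 × 0.19 = 0.0532
Other: 0.09 (unchanged)
CL_new/CL_old = 0.0756 + 0.0532 + 0.09 = 0.2188.
Systemic exposure ∝ 1/CL: fold-change = 1 / 0.2188 = 4.57.

4.57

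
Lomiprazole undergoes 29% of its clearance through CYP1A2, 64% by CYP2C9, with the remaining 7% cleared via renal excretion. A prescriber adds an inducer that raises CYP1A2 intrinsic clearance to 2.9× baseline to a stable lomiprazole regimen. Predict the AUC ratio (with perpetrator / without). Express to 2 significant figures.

The CYP1A2 pathway (29% of clearance) rises to 2.9× activity: 0.29 × 2.9 = 0.841.
CYP2C9 (64%) and the residual 7% are unaffected.
New clearance relative to baseline: 0.841 + 0.64 + 0.07 = 1.551.
AUC is inversely proportional to clearance, so the fold-change is 1 / 1.551 = 0.64.

0.64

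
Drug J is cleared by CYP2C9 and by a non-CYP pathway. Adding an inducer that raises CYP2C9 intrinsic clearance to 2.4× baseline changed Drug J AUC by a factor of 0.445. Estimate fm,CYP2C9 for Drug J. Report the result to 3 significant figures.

0.891

CL'/CL = 1 / 0.445 = 2.247
2.4·fm + (1 − fm) = 2.247
fm = (2.247 − 1) / (2.4 − 1) = 0.891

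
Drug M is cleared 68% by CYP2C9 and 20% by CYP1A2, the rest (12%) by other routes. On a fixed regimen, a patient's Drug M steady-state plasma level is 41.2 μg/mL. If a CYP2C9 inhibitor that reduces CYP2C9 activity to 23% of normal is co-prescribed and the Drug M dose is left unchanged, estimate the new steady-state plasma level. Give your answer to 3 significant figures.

CYP2C9: 0.68 × 0.23 = 0.1564
CYP1A2: 0.2 (unchanged)
Other: 0.12 (unchanged)
New clearance relative to baseline: 0.1564 + 0.2 + 0.12 = 0.4764.
With dosing unchanged, steady-state plasma level scales as 1/CL: 41.2 / 0.4764 = 86.5 μg/mL.

86.5 μg/mL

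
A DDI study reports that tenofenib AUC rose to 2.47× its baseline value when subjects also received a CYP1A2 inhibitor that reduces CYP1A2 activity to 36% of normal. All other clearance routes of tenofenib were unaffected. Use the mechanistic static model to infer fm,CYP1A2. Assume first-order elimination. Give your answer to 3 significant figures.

Call the CYP1A2 fraction fm. After the interaction, CL_new/CL_old = fm × 0.36 + (1 − fm).
AUC ratio = 1 / (new CL fraction), so new CL fraction = 1 / 2.47 = 0.4049.
fm × 0.36 + 1 − fm = 0.4049  ⇒  fm × (0.36 − 1) = −0.5951  ⇒  fm = 0.930.

0.930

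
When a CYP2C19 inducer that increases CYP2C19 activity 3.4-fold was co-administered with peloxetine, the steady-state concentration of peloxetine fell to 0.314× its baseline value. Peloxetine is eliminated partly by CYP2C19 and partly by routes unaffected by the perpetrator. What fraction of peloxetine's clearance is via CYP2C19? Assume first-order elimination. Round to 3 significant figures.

0.910

Call the CYP2C19 fraction fm. After the interaction, CL_new/CL_old = fm × 3.4 + (1 − fm).
Steady-state concentration ratio = 1 / (new CL fraction), so new CL fraction = 1 / 0.314 = 3.185.
fm × 3.4 + 1 − fm = 3.185  ⇒  fm × (3.4 − 1) = 2.185  ⇒  fm = 0.910.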